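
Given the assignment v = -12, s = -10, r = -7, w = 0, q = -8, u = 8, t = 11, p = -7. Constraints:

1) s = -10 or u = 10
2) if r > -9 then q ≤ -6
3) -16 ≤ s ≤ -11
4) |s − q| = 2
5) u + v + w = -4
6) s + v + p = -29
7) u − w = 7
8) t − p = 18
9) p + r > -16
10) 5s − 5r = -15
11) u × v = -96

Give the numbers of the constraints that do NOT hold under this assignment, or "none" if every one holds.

No — constraints 3, 7 are not satisfied.

1) s = -10 = -10 (first disjunct) — OK.
2) r = -7 > -9, so we need q ≤ -6; q = -8 ≤ -6 — OK.
3) s = -10 is outside [-16, -11] — violated.
4) |-10 − (-8)| = 2 — OK.
5) u + v + w = 8 + (-12) + 0 = -4 — OK.
6) s + v + p = -10 + (-12) + (-7) = -29 — OK.
7) u − w = 8 − 0 = 8, not 7 — violated.
8) t − p = 11 − (-7) = 18 — OK.
9) p + r = -7 + (-7) = -14; -14 > -16 — OK.
10) 5s − 5r = 5(-10) − 5(-7) = -15 — OK.
11) u × v = 8 × (-12) = -96 — OK.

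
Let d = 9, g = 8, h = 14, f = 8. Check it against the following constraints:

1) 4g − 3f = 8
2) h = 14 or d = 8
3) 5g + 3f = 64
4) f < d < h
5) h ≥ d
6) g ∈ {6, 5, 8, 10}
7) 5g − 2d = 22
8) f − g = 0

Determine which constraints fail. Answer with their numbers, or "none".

1) 4g − 3f = 4(8) − 3(8) = 8 — holds.
2) h = 14 = 14 (first disjunct) — holds.
3) 5g + 3f = 5(8) + 3(8) = 64 — holds.
4) values 8 < 9 < 14 — holds.
5) h = 14, d = 9; 14 ≥ 9 — holds.
6) g = 8 is in {6, 5, 8, 10} — holds.
7) 5g − 2d = 5(8) − 2(9) = 22 — holds.
8) f − g = 8 − 8 = 0 — holds.

None — every constraint holds.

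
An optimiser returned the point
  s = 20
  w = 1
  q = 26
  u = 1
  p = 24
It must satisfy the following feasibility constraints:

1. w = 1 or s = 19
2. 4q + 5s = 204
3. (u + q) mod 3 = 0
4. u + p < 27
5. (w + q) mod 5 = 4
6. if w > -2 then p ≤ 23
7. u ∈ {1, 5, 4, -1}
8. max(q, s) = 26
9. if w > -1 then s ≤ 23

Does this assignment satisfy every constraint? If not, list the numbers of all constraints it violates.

1. w = 1 = 1 (first disjunct)  OK
2. 4q + 5s = 4(26) + 5(20) = 204  OK
3. u + q = 27; 27 mod 3 = 0  OK
4. u + p = 1 + 24 = 25; 25 < 27  OK
5. w + q = 27; 27 mod 5 = 2, not 4  FAIL
6. w = 1 > -2, so we need p ≤ 23; but p = 24 > 23  FAIL
7. u = 1 is in {1, 5, 4, -1}  OK
8. max(26, 20) = 26  OK
9. w = 1 > -1, so we need s ≤ 23; s = 20 ≤ 23  OK

The assignment fails constraints 5 and 6.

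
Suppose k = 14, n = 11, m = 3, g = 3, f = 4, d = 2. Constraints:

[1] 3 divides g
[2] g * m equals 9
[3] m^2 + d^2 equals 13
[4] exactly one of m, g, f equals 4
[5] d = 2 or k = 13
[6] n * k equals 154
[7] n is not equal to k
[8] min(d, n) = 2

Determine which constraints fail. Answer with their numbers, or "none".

All constraints are satisfied.

[1] 3 / 3 = 1, so 3 divides 3 — holds.
[2] g * m = 3 * 3 = 9 — holds.
[3] m^2 + d^2 = 3^2 + 2^2 = 9 + 4 = 13 — holds.
[4] m=3, g=3, f=4; 1 of them equals 4 — holds.
[5] d = 2 = 2 (first disjunct) — holds.
[6] n * k = 11 * 14 = 154 — holds.
[7] n = 11, k = 14; distinct — holds.
[8] min(2, 11) = 2 — holds.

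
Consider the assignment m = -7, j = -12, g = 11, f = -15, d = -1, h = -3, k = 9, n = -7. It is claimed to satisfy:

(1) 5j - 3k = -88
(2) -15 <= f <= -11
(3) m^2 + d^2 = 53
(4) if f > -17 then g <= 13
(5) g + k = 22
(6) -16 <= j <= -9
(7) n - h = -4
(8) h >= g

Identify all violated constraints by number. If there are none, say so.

(1) 5j - 3k = 5(-12) - 3(9) = -87, not -88 — does not hold.
(2) f = -15 lies in [-15, -11] — holds.
(3) m^2 + d^2 = (-7)^2 + (-1)^2 = 49 + 1 = 50, not 53 — does not hold.
(4) f = -15 > -17, so we need g ≤ 13; g = 11 ≤ 13 — holds.
(5) g + k = 11 + 9 = 20, not 22 — does not hold.
(6) j = -12 lies in [-16, -9] — holds.
(7) n - h = -7 - (-3) = -4 — holds.
(8) h = -3, g = 11; -3 < 11 (want ≥) — does not hold.

The assignment fails constraints 1, 3, 5, 8.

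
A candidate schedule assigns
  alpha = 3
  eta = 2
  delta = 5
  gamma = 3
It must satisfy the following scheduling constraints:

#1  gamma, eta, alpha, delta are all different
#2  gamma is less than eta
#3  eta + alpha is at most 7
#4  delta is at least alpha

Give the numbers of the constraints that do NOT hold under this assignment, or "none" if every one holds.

#1 gamma = alpha = 3, not all different — does not hold.
#2 gamma = 3, eta = 2; 3 ≥ 2 (want <) — does not hold.
#3 eta + alpha = 2 + 3 = 5; 5 ≤ 7 — holds.
#4 delta = 5, alpha = 3; 5 ≥ 3 — holds.

Constraints 1, 2 are violated.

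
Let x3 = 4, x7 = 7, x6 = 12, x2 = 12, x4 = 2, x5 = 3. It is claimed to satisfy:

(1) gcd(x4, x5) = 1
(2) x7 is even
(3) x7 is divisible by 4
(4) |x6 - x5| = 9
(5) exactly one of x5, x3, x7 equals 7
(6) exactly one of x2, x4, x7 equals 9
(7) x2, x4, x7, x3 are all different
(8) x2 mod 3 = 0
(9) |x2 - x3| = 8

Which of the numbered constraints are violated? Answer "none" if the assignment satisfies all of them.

The assignment fails constraints 2, 3, 6.

(1) gcd(2, 3) = 1  yes
(2) x7 = 7 is odd  no
(3) 7 = 4*1 + 3, so 4 does not divide 7  no
(4) |12 - 3| = 9  yes
(5) x5=3, x3=4, x7=7; 1 of them equals 7  yes
(6) x2=12, x4=2, x7=7; 0 of them equal 9, not exactly one  no
(7) values 12, 2, 7, 4 are pairwise distinct  yes
(8) 12 mod 3 = 0  yes
(9) |12 - 4| = 8  yes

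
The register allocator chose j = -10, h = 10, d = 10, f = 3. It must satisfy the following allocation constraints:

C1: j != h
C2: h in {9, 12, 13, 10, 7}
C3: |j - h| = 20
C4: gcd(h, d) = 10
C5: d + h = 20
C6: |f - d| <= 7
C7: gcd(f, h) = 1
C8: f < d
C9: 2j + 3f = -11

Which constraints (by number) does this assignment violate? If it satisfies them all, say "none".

C1: j = -10, h = 10; distinct — satisfied.
C2: h = 10 is in {9, 12, 13, 10, 7} — satisfied.
C3: |-10 - 10| = 20 — satisfied.
C4: gcd(10, 10) = 10 — satisfied.
C5: d + h = 10 + 10 = 20 — satisfied.
C6: |3 - 10| = 7; 7 ≤ 7 — satisfied.
C7: gcd(3, 10) = 1 — satisfied.
C8: f = 3, d = 10; 3 < 10 — satisfied.
C9: 2j + 3f = 2(-10) + 3(3) = -11 — satisfied.

The assignment satisfies every constraint.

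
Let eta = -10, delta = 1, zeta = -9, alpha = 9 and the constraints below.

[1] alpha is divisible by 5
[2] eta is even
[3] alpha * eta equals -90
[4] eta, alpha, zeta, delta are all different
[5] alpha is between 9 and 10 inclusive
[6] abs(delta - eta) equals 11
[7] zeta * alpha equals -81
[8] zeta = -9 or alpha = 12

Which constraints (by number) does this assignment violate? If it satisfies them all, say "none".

[1] 9 = 5*1 + 4, so 5 does not divide 9  ✘
[2] eta = -10 is even  ✔
[3] alpha * eta = 9 * (-10) = -90  ✔
[4] values -10, 9, -9, 1 are pairwise distinct  ✔
[5] alpha = 9 lies in [9, 10]  ✔
[6] abs(1 - (-10)) = 11  ✔
[7] zeta * alpha = -9 * 9 = -81  ✔
[8] zeta = -9 = -9 (first disjunct)  ✔

The assignment fails constraint 1.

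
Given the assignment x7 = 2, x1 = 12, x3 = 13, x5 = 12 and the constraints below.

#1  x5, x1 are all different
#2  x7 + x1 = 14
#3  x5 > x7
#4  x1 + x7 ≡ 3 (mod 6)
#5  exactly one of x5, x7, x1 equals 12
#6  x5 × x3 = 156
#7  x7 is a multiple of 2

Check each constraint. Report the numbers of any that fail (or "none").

#1 x5 = x1 = 12, not all different  FAIL
#2 x7 + x1 = 2 + 12 = 14  OK
#3 x5 = 12, x7 = 2; 12 > 2  OK
#4 x1 + x7 = 14; 14 mod 6 = 2, not 3  FAIL
#5 x5=12, x7=2, x1=12; 2 of them equal 12, not exactly one  FAIL
#6 x5 × x3 = 12 × 13 = 156  OK
#7 2 / 2 = 1, so 2 divides 2  OK

No — constraints 1, 4, 5 are not satisfied.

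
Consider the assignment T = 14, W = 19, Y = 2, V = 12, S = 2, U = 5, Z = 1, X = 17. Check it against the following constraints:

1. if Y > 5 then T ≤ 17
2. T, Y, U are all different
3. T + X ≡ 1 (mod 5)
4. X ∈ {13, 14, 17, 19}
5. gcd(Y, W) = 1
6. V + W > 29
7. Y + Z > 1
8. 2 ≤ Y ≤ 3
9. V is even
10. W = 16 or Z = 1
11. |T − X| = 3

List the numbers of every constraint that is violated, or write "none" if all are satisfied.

All constraints are satisfied.

1. Y = 2, not > 5; antecedent false, conditional vacuously true  ✔
2. values 14, 2, 5 are pairwise distinct  ✔
3. T + X = 31; 31 mod 5 = 1  ✔
4. X = 17 is in {13, 14, 17, 19}  ✔
5. gcd(2, 19) = 1  ✔
6. V + W = 12 + 19 = 31; 31 > 29  ✔
7. Y + Z = 2 + 1 = 3; 3 > 1  ✔
8. Y = 2 lies in [2, 3]  ✔
9. V = 12 is even  ✔
10. W = 19 ≠ 16, but Z = 1 = 1 (second disjunct)  ✔
11. |14 − 17| = 3  ✔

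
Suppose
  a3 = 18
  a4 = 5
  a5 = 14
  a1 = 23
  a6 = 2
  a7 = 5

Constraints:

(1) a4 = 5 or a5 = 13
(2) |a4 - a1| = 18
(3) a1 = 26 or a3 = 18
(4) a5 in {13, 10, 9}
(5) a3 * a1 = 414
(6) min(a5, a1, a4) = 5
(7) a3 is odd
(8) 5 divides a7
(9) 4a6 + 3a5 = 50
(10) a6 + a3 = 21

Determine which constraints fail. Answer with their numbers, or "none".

(1) a4 = 5 = 5 (first disjunct) — OK.
(2) |5 - 23| = 18 — OK.
(3) a1 = 23 ≠ 26, but a3 = 18 = 18 (second disjunct) — OK.
(4) a5 = 14 is not in {13, 10, 9} — violated.
(5) a3 * a1 = 18 * 23 = 414 — OK.
(6) min(14, 23, 5) = 5 — OK.
(7) a3 = 18 is even — violated.
(8) 5 / 5 = 1, so 5 divides 5 — OK.
(9) 4a6 + 3a5 = 4(2) + 3(14) = 50 — OK.
(10) a6 + a3 = 2 + 18 = 20, not 21 — violated.

The assignment fails constraints 4, 7, 10.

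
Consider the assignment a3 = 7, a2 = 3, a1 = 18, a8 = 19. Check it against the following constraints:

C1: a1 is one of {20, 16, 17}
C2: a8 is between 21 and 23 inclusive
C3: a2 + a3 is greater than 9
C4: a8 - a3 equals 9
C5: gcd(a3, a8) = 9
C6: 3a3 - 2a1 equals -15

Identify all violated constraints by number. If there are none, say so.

No — constraints 1, 2, 4, 5 are not satisfied.

C1: a1 = 18 is not in {20, 16, 17}  fails
C2: a8 = 19 is outside [21, 23]  fails
C3: a2 + a3 = 3 + 7 = 10; 10 > 9  holds
C4: a8 - a3 = 19 - 7 = 12, not 9  fails
C5: gcd(7, 19) = 1, not 9  fails
C6: 3a3 - 2a1 = 3(7) - 2(18) = -15  holds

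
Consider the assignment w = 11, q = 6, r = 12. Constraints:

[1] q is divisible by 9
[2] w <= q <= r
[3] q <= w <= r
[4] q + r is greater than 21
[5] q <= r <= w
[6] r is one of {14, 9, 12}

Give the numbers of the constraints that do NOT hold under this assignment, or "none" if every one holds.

No — constraints 1, 2, 4, and 5 are not satisfied.

[1] 6 = 9*0 + 6, so 9 does not divide 6 — does not hold.
[2] values 11, 6, 12; w = 11 is not <= q = 6 — does not hold.
[3] values 6 <= 11 <= 12 — holds.
[4] q + r = 6 + 12 = 18; 18 ≤ 21, bound 21 not met — does not hold.
[5] values 6, 12, 11; r = 12 is not <= w = 11 — does not hold.
[6] r = 12 is in {14, 9, 12} — holds.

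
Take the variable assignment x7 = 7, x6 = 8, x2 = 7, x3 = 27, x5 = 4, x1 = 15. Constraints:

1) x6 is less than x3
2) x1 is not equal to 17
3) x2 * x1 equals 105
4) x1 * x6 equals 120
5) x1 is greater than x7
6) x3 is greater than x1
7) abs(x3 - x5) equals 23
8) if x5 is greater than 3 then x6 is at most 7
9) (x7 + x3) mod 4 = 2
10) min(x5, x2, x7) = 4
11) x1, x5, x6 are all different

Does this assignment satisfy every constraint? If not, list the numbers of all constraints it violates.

1) x6 = 8, x3 = 27; 8 < 27 — holds.
2) x1 = 15, and 15 ≠ 17 — holds.
3) x2 * x1 = 7 * 15 = 105 — holds.
4) x1 * x6 = 15 * 8 = 120 — holds.
5) x1 = 15, x7 = 7; 15 > 7 — holds.
6) x3 = 27, x1 = 15; 27 > 15 — holds.
7) abs(27 - 4) = 23 — holds.
8) x5 = 4 > 3, so we need x6 ≤ 7; but x6 = 8 > 7 — does not hold.
9) x7 + x3 = 34; 34 mod 4 = 2 — holds.
10) min(4, 7, 7) = 4 — holds.
11) values 15, 4, 8 are pairwise distinct — holds.

No — constraint 8 is not satisfied.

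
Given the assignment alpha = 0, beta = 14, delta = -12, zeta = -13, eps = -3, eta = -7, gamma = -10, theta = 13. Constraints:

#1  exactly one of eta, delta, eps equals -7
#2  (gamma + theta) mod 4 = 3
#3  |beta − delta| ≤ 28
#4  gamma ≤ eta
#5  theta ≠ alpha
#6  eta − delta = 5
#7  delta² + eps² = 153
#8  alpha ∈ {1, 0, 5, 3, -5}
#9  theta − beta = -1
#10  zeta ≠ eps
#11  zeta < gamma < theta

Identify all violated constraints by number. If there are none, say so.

No violations.

#1 eta=-7, delta=-12, eps=-3; 1 of them equals -7 — OK.
#2 gamma + theta = 3; 3 mod 4 = 3 — OK.
#3 |14 − (-12)| = 26; 26 ≤ 28 — OK.
#4 gamma = -10, eta = -7; -10 ≤ -7 — OK.
#5 theta = 13, alpha = 0; distinct — OK.
#6 eta − delta = -7 − (-12) = 5 — OK.
#7 delta² + eps² = (-12)² + (-3)² = 144 + 9 = 153 — OK.
#8 alpha = 0 is in {1, 0, 5, 3, -5} — OK.
#9 theta − beta = 13 − 14 = -1 — OK.
#10 zeta = -13, eps = -3; distinct — OK.
#11 values -13 < -10 < 13 — OK.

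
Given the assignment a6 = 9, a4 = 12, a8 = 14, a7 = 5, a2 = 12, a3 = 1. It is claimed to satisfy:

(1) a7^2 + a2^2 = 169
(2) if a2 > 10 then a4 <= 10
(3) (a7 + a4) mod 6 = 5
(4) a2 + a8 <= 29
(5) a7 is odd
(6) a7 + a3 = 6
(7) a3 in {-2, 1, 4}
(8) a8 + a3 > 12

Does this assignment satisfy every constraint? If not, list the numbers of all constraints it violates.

(1) a7^2 + a2^2 = 5^2 + 12^2 = 25 + 144 = 169  ✔
(2) a2 = 12 > 10, so we need a4 ≤ 10; but a4 = 12 > 10  ✘
(3) a7 + a4 = 17; 17 mod 6 = 5  ✔
(4) a2 + a8 = 12 + 14 = 26; 26 ≤ 29  ✔
(5) a7 = 5 is odd  ✔
(6) a7 + a3 = 5 + 1 = 6  ✔
(7) a3 = 1 is in {-2, 1, 4}  ✔
(8) a8 + a3 = 14 + 1 = 15; 15 > 12  ✔

Constraint 2 does not hold.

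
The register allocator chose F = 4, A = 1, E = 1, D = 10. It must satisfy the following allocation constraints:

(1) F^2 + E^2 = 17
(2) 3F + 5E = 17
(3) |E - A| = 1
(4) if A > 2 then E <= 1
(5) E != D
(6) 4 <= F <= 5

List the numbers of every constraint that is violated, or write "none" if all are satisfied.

(1) F^2 + E^2 = 4^2 + 1^2 = 16 + 1 = 17  ✔
(2) 3F + 5E = 3(4) + 5(1) = 17  ✔
(3) |1 - 1| = 0, not 1  ✘
(4) A = 1, not > 2; antecedent false, conditional vacuously true  ✔
(5) E = 1, D = 10; distinct  ✔
(6) F = 4 lies in [4, 5]  ✔

Constraint 3 is violated.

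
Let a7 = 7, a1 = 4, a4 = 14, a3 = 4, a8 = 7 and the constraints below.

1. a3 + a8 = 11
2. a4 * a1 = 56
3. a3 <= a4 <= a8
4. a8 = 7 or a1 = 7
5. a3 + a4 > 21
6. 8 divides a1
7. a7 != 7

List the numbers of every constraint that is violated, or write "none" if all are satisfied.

The assignment fails constraints 3, 5, 6, and 7.

1. a3 + a8 = 4 + 7 = 11  OK
2. a4 * a1 = 14 * 4 = 56  OK
3. values 4, 14, 7; a4 = 14 is not <= a8 = 7  FAIL
4. a8 = 7 = 7 (first disjunct)  OK
5. a3 + a4 = 4 + 14 = 18; 18 ≤ 21, bound 21 not met  FAIL
6. 4 = 8*0 + 4, so 8 does not divide 4  FAIL
7. a7 = 7, but 7 is required to differ  FAIL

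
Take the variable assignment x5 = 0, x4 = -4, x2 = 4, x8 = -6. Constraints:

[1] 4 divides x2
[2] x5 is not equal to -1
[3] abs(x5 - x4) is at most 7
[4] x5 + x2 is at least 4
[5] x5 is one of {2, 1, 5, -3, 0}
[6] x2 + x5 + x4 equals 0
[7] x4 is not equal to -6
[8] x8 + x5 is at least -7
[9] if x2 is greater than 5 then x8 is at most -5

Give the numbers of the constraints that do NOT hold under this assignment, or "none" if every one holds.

[1] 4 / 4 = 1, so 4 divides 4  holds
[2] x5 = 0, and 0 ≠ -1  holds
[3] abs(0 - (-4)) = 4; 4 ≤ 7  holds
[4] x5 + x2 = 0 + 4 = 4; 4 ≥ 4  holds
[5] x5 = 0 is in {2, 1, 5, -3, 0}  holds
[6] x2 + x5 + x4 = 4 + 0 + (-4) = 0  holds
[7] x4 = -4, and -4 ≠ -6  holds
[8] x8 + x5 = -6 + 0 = -6; -6 ≥ -7  holds
[9] x2 = 4, not > 5; antecedent false, conditional vacuously true  holds

Yes — all constraints hold.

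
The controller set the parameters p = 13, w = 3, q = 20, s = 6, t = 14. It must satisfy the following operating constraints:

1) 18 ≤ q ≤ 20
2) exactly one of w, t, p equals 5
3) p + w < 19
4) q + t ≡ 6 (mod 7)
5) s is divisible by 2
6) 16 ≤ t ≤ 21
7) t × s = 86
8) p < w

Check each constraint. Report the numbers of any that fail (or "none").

No — constraints 2, 6, 7, and 8 are not satisfied.

1) q = 20 lies in [18, 20]  true
2) w=3, t=14, p=13; 0 of them equal 5, not exactly one  false
3) p + w = 13 + 3 = 16; 16 < 19  true
4) q + t = 34; 34 mod 7 = 6  true
5) 6 / 2 = 3, so 2 divides 6  true
6) t = 14 is outside [16, 21]  false
7) t × s = 14 × 6 = 84, not 86  false
8) p = 13, w = 3; 13 ≥ 3 (want <)  false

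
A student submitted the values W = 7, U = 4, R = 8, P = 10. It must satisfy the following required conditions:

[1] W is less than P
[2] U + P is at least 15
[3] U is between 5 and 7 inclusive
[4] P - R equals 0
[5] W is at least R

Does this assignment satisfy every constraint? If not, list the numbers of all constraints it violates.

[1] W = 7, P = 10; 7 < 10  ✔
[2] U + P = 4 + 10 = 14; 14 < 15, bound 15 not met  ✘
[3] U = 4 is outside [5, 7]  ✘
[4] P - R = 10 - 8 = 2, not 0  ✘
[5] W = 7, R = 8; 7 < 8 (want ≥)  ✘

Constraints 2, 3, 4, and 5 do not hold.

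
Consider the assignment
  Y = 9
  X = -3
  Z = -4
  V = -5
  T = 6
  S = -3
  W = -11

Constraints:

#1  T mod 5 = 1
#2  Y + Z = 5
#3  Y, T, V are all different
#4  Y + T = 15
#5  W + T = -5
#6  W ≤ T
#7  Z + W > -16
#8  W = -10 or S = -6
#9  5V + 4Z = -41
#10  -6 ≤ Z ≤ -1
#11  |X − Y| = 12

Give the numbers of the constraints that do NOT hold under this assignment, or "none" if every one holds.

Constraint 8 does not hold.

#1 6 mod 5 = 1 — holds.
#2 Y + Z = 9 + (-4) = 5 — holds.
#3 values 9, 6, -5 are pairwise distinct — holds.
#4 Y + T = 9 + 6 = 15 — holds.
#5 W + T = -11 + 6 = -5 — holds.
#6 W = -11, T = 6; -11 ≤ 6 — holds.
#7 Z + W = -4 + (-11) = -15; -15 > -16 — holds.
#8 W = -11 ≠ -10 and S = -3 ≠ -6; both disjuncts false — fails.
#9 5V + 4Z = 5(-5) + 4(-4) = -41 — holds.
#10 Z = -4 lies in [-6, -1] — holds.
#11 |-3 − 9| = 12 — holds.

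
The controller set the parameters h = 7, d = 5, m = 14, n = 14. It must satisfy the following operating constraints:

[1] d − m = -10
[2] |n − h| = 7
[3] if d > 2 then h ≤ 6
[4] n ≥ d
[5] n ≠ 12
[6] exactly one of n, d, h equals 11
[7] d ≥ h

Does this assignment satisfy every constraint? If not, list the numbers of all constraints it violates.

[1] d − m = 5 − 14 = -9, not -10 — violated.
[2] |14 − 7| = 7 — OK.
[3] d = 5 > 2, so we need h ≤ 6; but h = 7 > 6 — violated.
[4] n = 14, d = 5; 14 ≥ 5 — OK.
[5] n = 14, and 14 ≠ 12 — OK.
[6] n=14, d=5, h=7; 0 of them equal 11, not exactly one — violated.
[7] d = 5, h = 7; 5 < 7 (want ≥) — violated.

Constraints 1, 3, 6, and 7 do not hold.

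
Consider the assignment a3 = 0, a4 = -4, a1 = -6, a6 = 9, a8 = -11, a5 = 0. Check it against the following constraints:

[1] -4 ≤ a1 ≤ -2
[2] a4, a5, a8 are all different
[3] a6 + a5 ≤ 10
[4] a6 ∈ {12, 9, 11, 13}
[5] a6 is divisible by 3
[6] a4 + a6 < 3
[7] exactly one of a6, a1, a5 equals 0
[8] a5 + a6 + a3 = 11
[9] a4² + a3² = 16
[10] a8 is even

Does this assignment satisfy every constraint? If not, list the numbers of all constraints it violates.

Violated: 1, 6, 8, and 10.

[1] a1 = -6 is outside [-4, -2]  ✗
[2] values -4, 0, -11 are pairwise distinct  ✓
[3] a6 + a5 = 9 + 0 = 9; 9 ≤ 10  ✓
[4] a6 = 9 is in {12, 9, 11, 13}  ✓
[5] 9 / 3 = 3, so 3 divides 9  ✓
[6] a4 + a6 = -4 + 9 = 5; 5 ≥ 3, bound 3 not met  ✗
[7] a6=9, a1=-6, a5=0; 1 of them equals 0  ✓
[8] a5 + a6 + a3 = 0 + 9 + 0 = 9, not 11  ✗
[9] a4² + a3² = (-4)² + 0² = 16 + 0 = 16  ✓
[10] a8 = -11 is odd  ✗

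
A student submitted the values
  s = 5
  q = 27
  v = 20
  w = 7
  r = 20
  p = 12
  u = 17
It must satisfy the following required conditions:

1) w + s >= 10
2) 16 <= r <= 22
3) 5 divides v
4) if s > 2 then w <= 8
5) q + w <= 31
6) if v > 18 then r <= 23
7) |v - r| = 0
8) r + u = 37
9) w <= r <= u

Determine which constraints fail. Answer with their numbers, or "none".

1) w + s = 7 + 5 = 12; 12 ≥ 10 — holds.
2) r = 20 lies in [16, 22] — holds.
3) 20 / 5 = 4, so 5 divides 20 — holds.
4) s = 5 > 2, so we need w ≤ 8; w = 7 ≤ 8 — holds.
5) q + w = 27 + 7 = 34; 34 > 31, bound 31 not met — does not hold.
6) v = 20 > 18, so we need r ≤ 23; r = 20 ≤ 23 — holds.
7) |20 - 20| = 0 — holds.
8) r + u = 20 + 17 = 37 — holds.
9) values 7, 20, 17; r = 20 is not <= u = 17 — does not hold.

The assignment fails constraints 5, 9.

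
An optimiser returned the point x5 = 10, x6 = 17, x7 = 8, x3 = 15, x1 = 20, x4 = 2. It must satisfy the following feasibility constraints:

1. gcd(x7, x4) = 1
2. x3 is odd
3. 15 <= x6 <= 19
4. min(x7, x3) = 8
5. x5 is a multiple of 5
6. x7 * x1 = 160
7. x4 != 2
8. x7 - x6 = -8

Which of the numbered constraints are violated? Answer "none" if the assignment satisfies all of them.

Constraints 1, 7, and 8 do not hold.

1. gcd(8, 2) = 2, not 1 — does not hold.
2. x3 = 15 is odd — holds.
3. x6 = 17 lies in [15, 19] — holds.
4. min(8, 15) = 8 — holds.
5. 10 / 5 = 2, so 5 divides 10 — holds.
6. x7 * x1 = 8 * 20 = 160 — holds.
7. x4 = 2, but 2 is required to differ — does not hold.
8. x7 - x6 = 8 - 17 = -9, not -8 — does not hold.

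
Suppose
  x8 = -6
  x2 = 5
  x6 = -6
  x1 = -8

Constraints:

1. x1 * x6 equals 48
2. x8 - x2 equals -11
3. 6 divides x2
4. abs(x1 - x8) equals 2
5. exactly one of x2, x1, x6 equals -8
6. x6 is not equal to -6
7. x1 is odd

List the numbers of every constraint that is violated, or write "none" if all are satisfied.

1. x1 * x6 = -8 * (-6) = 48 — satisfied.
2. x8 - x2 = -6 - 5 = -11 — satisfied.
3. 5 = 6*0 + 5, so 6 does not divide 5 — violated.
4. abs(-8 - (-6)) = 2 — satisfied.
5. x2=5, x1=-8, x6=-6; 1 of them equals -8 — satisfied.
6. x6 = -6, but -6 is required to differ — violated.
7. x1 = -8 is even — violated.

Violated: 3, 6, and 7.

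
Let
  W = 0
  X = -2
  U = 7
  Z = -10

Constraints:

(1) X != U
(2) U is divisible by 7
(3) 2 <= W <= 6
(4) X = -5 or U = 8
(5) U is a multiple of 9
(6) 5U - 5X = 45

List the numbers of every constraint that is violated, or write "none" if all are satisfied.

(1) X = -2, U = 7; distinct — holds.
(2) 7 / 7 = 1, so 7 divides 7 — holds.
(3) W = 0 is outside [2, 6] — does not hold.
(4) X = -2 ≠ -5 and U = 7 ≠ 8; both disjuncts false — does not hold.
(5) 7 = 9*0 + 7, so 9 does not divide 7 — does not hold.
(6) 5U - 5X = 5(7) - 5(-2) = 45 — holds.

No — constraints 3, 4, 5 are not satisfied.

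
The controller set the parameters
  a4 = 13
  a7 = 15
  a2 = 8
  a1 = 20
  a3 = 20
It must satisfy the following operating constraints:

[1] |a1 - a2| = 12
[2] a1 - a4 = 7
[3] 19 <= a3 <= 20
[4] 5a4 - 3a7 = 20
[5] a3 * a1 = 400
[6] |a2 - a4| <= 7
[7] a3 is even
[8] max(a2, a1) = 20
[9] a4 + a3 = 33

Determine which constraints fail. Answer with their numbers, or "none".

[1] |20 - 8| = 12  true
[2] a1 - a4 = 20 - 13 = 7  true
[3] a3 = 20 lies in [19, 20]  true
[4] 5a4 - 3a7 = 5(13) - 3(15) = 20  true
[5] a3 * a1 = 20 * 20 = 400  true
[6] |8 - 13| = 5; 5 ≤ 7  true
[7] a3 = 20 is even  true
[8] max(8, 20) = 20  true
[9] a4 + a3 = 13 + 20 = 33  true

All constraints are satisfied.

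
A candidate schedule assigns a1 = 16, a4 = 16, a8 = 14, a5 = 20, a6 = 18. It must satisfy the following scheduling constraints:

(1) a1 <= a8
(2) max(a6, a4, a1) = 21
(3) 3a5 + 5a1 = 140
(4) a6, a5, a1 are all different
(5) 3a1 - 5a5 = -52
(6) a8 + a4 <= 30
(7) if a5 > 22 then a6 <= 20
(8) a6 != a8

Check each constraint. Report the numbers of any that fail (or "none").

The assignment fails constraints 1, 2.

(1) a1 = 16, a8 = 14; 16 > 14 (want ≤)  fails
(2) max(18, 16, 16) = 18, not 21  fails
(3) 3a5 + 5a1 = 3(20) + 5(16) = 140  holds
(4) values 18, 20, 16 are pairwise distinct  holds
(5) 3a1 - 5a5 = 3(16) - 5(20) = -52  holds
(6) a8 + a4 = 14 + 16 = 30; 30 ≤ 30  holds
(7) a5 = 20, not > 22; antecedent false, conditional vacuously true  holds
(8) a6 = 18, a8 = 14; distinct  holds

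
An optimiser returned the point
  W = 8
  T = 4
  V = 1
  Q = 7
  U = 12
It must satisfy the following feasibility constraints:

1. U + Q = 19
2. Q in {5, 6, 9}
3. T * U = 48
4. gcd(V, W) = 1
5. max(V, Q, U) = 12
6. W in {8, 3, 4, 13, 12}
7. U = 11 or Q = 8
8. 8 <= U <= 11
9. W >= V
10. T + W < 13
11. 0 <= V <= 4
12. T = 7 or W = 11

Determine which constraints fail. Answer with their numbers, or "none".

1. U + Q = 12 + 7 = 19  OK
2. Q = 7 is not in {5, 6, 9}  FAIL
3. T * U = 4 * 12 = 48  OK
4. gcd(1, 8) = 1  OK
5. max(1, 7, 12) = 12  OK
6. W = 8 is in {8, 3, 4, 13, 12}  OK
7. U = 12 ≠ 11 and Q = 7 ≠ 8; both disjuncts false  FAIL
8. U = 12 is outside [8, 11]  FAIL
9. W = 8, V = 1; 8 ≥ 1  OK
10. T + W = 4 + 8 = 12; 12 < 13  OK
11. V = 1 lies in [0, 4]  OK
12. T = 4 ≠ 7 and W = 8 ≠ 11; both disjuncts false  FAIL

Constraints 2, 7, 8, and 12 are violated.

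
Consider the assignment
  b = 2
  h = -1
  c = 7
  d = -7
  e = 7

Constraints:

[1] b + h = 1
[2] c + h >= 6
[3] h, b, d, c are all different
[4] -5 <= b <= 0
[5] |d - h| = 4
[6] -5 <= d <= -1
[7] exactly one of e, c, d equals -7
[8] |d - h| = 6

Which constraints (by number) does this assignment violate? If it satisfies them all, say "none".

[1] b + h = 2 + (-1) = 1 — holds.
[2] c + h = 7 + (-1) = 6; 6 ≥ 6 — holds.
[3] values -1, 2, -7, 7 are pairwise distinct — holds.
[4] b = 2 is outside [-5, 0] — does not hold.
[5] |-7 - (-1)| = 6, not 4 — does not hold.
[6] d = -7 is outside [-5, -1] — does not hold.
[7] e=7, c=7, d=-7; 1 of them equals -7 — holds.
[8] |-7 - (-1)| = 6 — holds.

No — constraints 4, 5, and 6 are not satisfied.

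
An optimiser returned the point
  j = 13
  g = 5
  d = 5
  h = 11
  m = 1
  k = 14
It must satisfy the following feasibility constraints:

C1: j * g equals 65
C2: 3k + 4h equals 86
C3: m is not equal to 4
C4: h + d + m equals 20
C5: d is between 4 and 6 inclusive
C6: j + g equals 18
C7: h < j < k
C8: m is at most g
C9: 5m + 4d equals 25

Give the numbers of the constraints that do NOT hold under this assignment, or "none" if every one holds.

Violated: 4.

C1: j * g = 13 * 5 = 65 — holds.
C2: 3k + 4h = 3(14) + 4(11) = 86 — holds.
C3: m = 1, and 1 ≠ 4 — holds.
C4: h + d + m = 11 + 5 + 1 = 17, not 20 — does not hold.
C5: d = 5 lies in [4, 6] — holds.
C6: j + g = 13 + 5 = 18 — holds.
C7: values 11 < 13 < 14 — holds.
C8: m = 1, g = 5; 1 ≤ 5 — holds.
C9: 5m + 4d = 5(1) + 4(5) = 25 — holds.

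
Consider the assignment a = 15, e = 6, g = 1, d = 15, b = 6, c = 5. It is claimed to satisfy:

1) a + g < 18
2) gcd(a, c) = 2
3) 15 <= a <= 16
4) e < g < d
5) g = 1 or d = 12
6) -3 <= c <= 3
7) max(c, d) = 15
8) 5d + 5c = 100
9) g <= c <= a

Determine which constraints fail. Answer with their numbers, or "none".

1) a + g = 15 + 1 = 16; 16 < 18 — holds.
2) gcd(15, 5) = 5, not 2 — fails.
3) a = 15 lies in [15, 16] — holds.
4) values 6, 1, 15; e = 6 is not < g = 1 — fails.
5) g = 1 = 1 (first disjunct) — holds.
6) c = 5 is outside [-3, 3] — fails.
7) max(5, 15) = 15 — holds.
8) 5d + 5c = 5(15) + 5(5) = 100 — holds.
9) values 1 <= 5 <= 15 — holds.

No — constraints 2, 4, and 6 are not satisfied.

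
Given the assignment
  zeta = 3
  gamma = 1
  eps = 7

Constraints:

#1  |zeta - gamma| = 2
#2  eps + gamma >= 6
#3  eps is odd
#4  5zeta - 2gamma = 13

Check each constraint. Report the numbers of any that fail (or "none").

Yes — all constraints hold.

#1 |3 - 1| = 2  OK
#2 eps + gamma = 7 + 1 = 8; 8 ≥ 6  OK
#3 eps = 7 is odd  OK
#4 5zeta - 2gamma = 5(3) - 2(1) = 13  OK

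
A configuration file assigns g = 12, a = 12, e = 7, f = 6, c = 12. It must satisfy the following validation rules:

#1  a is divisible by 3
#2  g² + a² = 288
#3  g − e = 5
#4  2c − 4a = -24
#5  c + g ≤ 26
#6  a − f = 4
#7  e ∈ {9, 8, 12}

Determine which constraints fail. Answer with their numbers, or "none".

#1 12 / 3 = 4, so 3 divides 12  ✓
#2 g² + a² = 12² + 12² = 144 + 144 = 288  ✓
#3 g − e = 12 − 7 = 5  ✓
#4 2c − 4a = 2(12) − 4(12) = -24  ✓
#5 c + g = 12 + 12 = 24; 24 ≤ 26  ✓
#6 a − f = 12 − 6 = 6, not 4  ✗
#7 e = 7 is not in {9, 8, 12}  ✗

Constraints 6 and 7 do not hold.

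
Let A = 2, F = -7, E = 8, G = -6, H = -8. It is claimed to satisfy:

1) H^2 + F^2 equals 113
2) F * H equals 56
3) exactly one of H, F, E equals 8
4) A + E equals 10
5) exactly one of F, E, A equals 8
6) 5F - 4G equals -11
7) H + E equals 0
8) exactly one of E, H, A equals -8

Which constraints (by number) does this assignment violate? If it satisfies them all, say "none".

All constraints are satisfied.

1) H^2 + F^2 = (-8)^2 + (-7)^2 = 64 + 49 = 113  ✓
2) F * H = -7 * (-8) = 56  ✓
3) H=-8, F=-7, E=8; 1 of them equals 8  ✓
4) A + E = 2 + 8 = 10  ✓
5) F=-7, E=8, A=2; 1 of them equals 8  ✓
6) 5F - 4G = 5(-7) - 4(-6) = -11  ✓
7) H + E = -8 + 8 = 0  ✓
8) E=8, H=-8, A=2; 1 of them equals -8  ✓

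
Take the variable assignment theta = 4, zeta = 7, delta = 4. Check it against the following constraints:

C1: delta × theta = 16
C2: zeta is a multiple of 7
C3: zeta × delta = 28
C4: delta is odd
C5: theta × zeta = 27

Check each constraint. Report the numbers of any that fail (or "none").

C1: delta × theta = 4 × 4 = 16 — satisfied.
C2: 7 / 7 = 1, so 7 divides 7 — satisfied.
C3: zeta × delta = 7 × 4 = 28 — satisfied.
C4: delta = 4 is even — violated.
C5: theta × zeta = 4 × 7 = 28, not 27 — violated.

Violated: 4 and 5.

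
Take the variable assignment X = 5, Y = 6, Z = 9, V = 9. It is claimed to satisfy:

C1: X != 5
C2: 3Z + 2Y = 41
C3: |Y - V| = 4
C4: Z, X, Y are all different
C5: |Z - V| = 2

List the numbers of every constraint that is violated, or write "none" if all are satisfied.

C1: X = 5, but 5 is required to differ  ✗
C2: 3Z + 2Y = 3(9) + 2(6) = 39, not 41  ✗
C3: |6 - 9| = 3, not 4  ✗
C4: values 9, 5, 6 are pairwise distinct  ✓
C5: |9 - 9| = 0, not 2  ✗

Constraints 1, 2, 3, and 5 are violated.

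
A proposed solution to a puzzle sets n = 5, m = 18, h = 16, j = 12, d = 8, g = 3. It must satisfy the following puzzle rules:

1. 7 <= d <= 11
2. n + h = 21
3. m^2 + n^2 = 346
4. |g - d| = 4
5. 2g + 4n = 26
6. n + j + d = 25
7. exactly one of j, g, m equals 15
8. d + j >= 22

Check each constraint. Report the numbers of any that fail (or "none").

1. d = 8 lies in [7, 11]  ✔
2. n + h = 5 + 16 = 21  ✔
3. m^2 + n^2 = 18^2 + 5^2 = 324 + 25 = 349, not 346  ✘
4. |3 - 8| = 5, not 4  ✘
5. 2g + 4n = 2(3) + 4(5) = 26  ✔
6. n + j + d = 5 + 12 + 8 = 25  ✔
7. j=12, g=3, m=18; 0 of them equal 15, not exactly one  ✘
8. d + j = 8 + 12 = 20; 20 < 22, bound 22 not met  ✘

The assignment fails constraints 3, 4, 7, and 8.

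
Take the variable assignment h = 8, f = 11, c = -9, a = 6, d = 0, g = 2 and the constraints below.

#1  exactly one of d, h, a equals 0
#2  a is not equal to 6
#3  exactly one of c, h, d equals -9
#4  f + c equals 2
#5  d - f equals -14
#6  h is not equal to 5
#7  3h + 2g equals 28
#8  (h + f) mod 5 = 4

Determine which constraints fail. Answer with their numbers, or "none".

#1 d=0, h=8, a=6; 1 of them equals 0  yes
#2 a = 6, but 6 is required to differ  no
#3 c=-9, h=8, d=0; 1 of them equals -9  yes
#4 f + c = 11 + (-9) = 2  yes
#5 d - f = 0 - 11 = -11, not -14  no
#6 h = 8, and 8 ≠ 5  yes
#7 3h + 2g = 3(8) + 2(2) = 28  yes
#8 h + f = 19; 19 mod 5 = 4  yes

The assignment fails constraints 2 and 5.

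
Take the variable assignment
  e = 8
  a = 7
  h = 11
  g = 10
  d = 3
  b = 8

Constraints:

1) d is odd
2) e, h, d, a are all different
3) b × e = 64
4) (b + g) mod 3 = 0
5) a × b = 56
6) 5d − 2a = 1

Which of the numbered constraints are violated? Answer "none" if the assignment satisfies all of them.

The assignment satisfies every constraint.

1) d = 3 is odd — satisfied.
2) values 8, 11, 3, 7 are pairwise distinct — satisfied.
3) b × e = 8 × 8 = 64 — satisfied.
4) b + g = 18; 18 mod 3 = 0 — satisfied.
5) a × b = 7 × 8 = 56 — satisfied.
6) 5d − 2a = 5(3) − 2(7) = 1 — satisfied.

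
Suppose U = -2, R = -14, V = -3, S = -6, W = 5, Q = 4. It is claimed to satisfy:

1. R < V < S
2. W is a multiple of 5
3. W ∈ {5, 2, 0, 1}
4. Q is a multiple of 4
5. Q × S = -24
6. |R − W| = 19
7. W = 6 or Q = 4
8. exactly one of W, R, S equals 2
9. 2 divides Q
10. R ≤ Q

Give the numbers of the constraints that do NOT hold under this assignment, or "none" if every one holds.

Constraints 1 and 8 are violated.

1. values -14, -3, -6; V = -3 is not < S = -6 — violated.
2. 5 / 5 = 1, so 5 divides 5 — satisfied.
3. W = 5 is in {5, 2, 0, 1} — satisfied.
4. 4 / 4 = 1, so 4 divides 4 — satisfied.
5. Q × S = 4 × (-6) = -24 — satisfied.
6. |-14 − 5| = 19 — satisfied.
7. W = 5 ≠ 6, but Q = 4 = 4 (second disjunct) — satisfied.
8. W=5, R=-14, S=-6; 0 of them equal 2, not exactly one — violated.
9. 4 / 2 = 2, so 2 divides 4 — satisfied.
10. R = -14, Q = 4; -14 ≤ 4 — satisfied.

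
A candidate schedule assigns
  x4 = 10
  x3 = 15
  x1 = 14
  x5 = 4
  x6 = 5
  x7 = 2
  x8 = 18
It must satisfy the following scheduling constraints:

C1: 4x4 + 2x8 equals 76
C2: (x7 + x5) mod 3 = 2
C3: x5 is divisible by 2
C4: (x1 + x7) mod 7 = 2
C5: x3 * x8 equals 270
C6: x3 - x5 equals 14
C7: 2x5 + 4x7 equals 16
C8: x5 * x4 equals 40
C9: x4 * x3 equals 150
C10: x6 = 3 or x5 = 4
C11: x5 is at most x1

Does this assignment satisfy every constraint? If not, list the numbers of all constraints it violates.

C1: 4x4 + 2x8 = 4(10) + 2(18) = 76 — holds.
C2: x7 + x5 = 6; 6 mod 3 = 0, not 2 — does not hold.
C3: 4 / 2 = 2, so 2 divides 4 — holds.
C4: x1 + x7 = 16; 16 mod 7 = 2 — holds.
C5: x3 * x8 = 15 * 18 = 270 — holds.
C6: x3 - x5 = 15 - 4 = 11, not 14 — does not hold.
C7: 2x5 + 4x7 = 2(4) + 4(2) = 16 — holds.
C8: x5 * x4 = 4 * 10 = 40 — holds.
C9: x4 * x3 = 10 * 15 = 150 — holds.
C10: x6 = 5 ≠ 3, but x5 = 4 = 4 (second disjunct) — holds.
C11: x5 = 4, x1 = 14; 4 ≤ 14 — holds.

Violated: 2, 6.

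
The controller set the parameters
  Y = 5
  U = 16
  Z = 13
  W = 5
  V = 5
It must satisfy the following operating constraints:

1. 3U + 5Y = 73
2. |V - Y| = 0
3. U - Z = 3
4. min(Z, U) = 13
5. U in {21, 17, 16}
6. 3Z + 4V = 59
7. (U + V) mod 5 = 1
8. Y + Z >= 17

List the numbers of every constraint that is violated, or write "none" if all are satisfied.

1. 3U + 5Y = 3(16) + 5(5) = 73 — OK.
2. |5 - 5| = 0 — OK.
3. U - Z = 16 - 13 = 3 — OK.
4. min(13, 16) = 13 — OK.
5. U = 16 is in {21, 17, 16} — OK.
6. 3Z + 4V = 3(13) + 4(5) = 59 — OK.
7. U + V = 21; 21 mod 5 = 1 — OK.
8. Y + Z = 5 + 13 = 18; 18 ≥ 17 — OK.

Yes — all constraints hold.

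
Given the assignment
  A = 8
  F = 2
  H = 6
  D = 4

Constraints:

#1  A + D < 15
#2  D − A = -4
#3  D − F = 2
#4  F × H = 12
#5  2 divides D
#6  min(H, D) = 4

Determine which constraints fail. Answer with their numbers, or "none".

#1 A + D = 8 + 4 = 12; 12 < 15 — holds.
#2 D − A = 4 − 8 = -4 — holds.
#3 D − F = 4 − 2 = 2 — holds.
#4 F × H = 2 × 6 = 12 — holds.
#5 4 / 2 = 2, so 2 divides 4 — holds.
#6 min(6, 4) = 4 — holds.

No violations.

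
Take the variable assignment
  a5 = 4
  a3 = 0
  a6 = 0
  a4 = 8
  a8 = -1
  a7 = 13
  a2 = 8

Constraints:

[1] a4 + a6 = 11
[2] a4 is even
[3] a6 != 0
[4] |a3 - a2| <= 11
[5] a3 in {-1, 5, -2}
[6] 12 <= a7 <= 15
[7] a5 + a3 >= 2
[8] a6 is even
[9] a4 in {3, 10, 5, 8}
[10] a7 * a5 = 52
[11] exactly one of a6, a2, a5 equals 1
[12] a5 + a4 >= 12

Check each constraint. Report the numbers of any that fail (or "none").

No — constraints 1, 3, 5, and 11 are not satisfied.

[1] a4 + a6 = 8 + 0 = 8, not 11  fails
[2] a4 = 8 is even  holds
[3] a6 = 0, but 0 is required to differ  fails
[4] |0 - 8| = 8; 8 ≤ 11  holds
[5] a3 = 0 is not in {-1, 5, -2}  fails
[6] a7 = 13 lies in [12, 15]  holds
[7] a5 + a3 = 4 + 0 = 4; 4 ≥ 2  holds
[8] a6 = 0 is even  holds
[9] a4 = 8 is in {3, 10, 5, 8}  holds
[10] a7 * a5 = 13 * 4 = 52  holds
[11] a6=0, a2=8, a5=4; 0 of them equal 1, not exactly one  fails
[12] a5 + a4 = 4 + 8 = 12; 12 ≥ 12  holds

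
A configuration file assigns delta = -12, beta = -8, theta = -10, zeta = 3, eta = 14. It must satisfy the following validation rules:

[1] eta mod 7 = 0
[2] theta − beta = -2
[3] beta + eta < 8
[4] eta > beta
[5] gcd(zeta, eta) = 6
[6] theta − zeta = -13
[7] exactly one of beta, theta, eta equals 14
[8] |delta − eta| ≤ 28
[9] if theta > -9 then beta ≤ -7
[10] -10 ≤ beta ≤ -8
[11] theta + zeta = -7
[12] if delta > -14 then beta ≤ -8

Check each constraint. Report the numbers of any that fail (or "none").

Constraint 5 does not hold.

[1] 14 mod 7 = 0  yes
[2] theta − beta = -10 − (-8) = -2  yes
[3] beta + eta = -8 + 14 = 6; 6 < 8  yes
[4] eta = 14, beta = -8; 14 > -8  yes
[5] gcd(3, 14) = 1, not 6  no
[6] theta − zeta = -10 − 3 = -13  yes
[7] beta=-8, theta=-10, eta=14; 1 of them equals 14  yes
[8] |-12 − 14| = 26; 26 ≤ 28  yes
[9] theta = -10, not > -9; antecedent false, conditional vacuously true  yes
[10] beta = -8 lies in [-10, -8]  yes
[11] theta + zeta = -10 + 3 = -7  yes
[12] delta = -12 > -14, so we need beta ≤ -8; beta = -8 ≤ -8  yes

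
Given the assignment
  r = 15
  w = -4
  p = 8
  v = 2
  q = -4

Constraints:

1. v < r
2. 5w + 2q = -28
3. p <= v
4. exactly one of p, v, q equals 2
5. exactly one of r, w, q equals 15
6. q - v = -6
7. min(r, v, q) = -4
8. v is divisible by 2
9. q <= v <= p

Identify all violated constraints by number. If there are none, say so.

Violated: 3.

1. v = 2, r = 15; 2 < 15 — OK.
2. 5w + 2q = 5(-4) + 2(-4) = -28 — OK.
3. p = 8, v = 2; 8 > 2 (want ≤) — violated.
4. p=8, v=2, q=-4; 1 of them equals 2 — OK.
5. r=15, w=-4, q=-4; 1 of them equals 15 — OK.
6. q - v = -4 - 2 = -6 — OK.
7. min(15, 2, -4) = -4 — OK.
8. 2 / 2 = 1, so 2 divides 2 — OK.
9. values -4 <= 2 <= 8 — OK.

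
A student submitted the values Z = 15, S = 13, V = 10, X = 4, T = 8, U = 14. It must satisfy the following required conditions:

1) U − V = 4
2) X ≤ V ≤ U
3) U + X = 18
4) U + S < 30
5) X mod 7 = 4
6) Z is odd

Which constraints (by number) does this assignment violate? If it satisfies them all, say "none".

No violations.

1) U − V = 14 − 10 = 4  ✔
2) values 4 ≤ 10 ≤ 14  ✔
3) U + X = 14 + 4 = 18  ✔
4) U + S = 14 + 13 = 27; 27 < 30  ✔
5) 4 mod 7 = 4  ✔
6) Z = 15 is odd  ✔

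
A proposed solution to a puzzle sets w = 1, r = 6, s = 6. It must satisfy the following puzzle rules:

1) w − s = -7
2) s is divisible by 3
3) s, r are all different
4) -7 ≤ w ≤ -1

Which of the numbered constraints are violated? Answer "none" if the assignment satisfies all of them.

1) w − s = 1 − 6 = -5, not -7  false
2) 6 / 3 = 2, so 3 divides 6  true
3) s = r = 6, not all different  false
4) w = 1 is outside [-7, -1]  false

Violated: 1, 3, and 4.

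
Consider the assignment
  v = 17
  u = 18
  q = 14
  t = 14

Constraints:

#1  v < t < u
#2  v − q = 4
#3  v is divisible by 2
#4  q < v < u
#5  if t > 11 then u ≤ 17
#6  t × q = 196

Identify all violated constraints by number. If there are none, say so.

#1 values 17, 14, 18; v = 17 is not < t = 14  ✘
#2 v − q = 17 − 14 = 3, not 4  ✘
#3 17 = 2×8 + 1, so 2 does not divide 17  ✘
#4 values 14 < 17 < 18  ✔
#5 t = 14 > 11, so we need u ≤ 17; but u = 18 > 17  ✘
#6 t × q = 14 × 14 = 196  ✔

Constraints 1, 2, 3, 5 are violated.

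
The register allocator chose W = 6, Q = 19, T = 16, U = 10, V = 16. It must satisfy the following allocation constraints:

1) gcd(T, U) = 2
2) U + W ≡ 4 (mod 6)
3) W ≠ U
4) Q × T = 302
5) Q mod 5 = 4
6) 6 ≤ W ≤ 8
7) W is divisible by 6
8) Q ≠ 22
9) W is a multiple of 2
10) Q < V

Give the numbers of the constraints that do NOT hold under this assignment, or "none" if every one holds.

Violated: 4 and 10.

1) gcd(16, 10) = 2  ✓
2) U + W = 16; 16 mod 6 = 4  ✓
3) W = 6, U = 10; distinct  ✓
4) Q × T = 19 × 16 = 304, not 302  ✗
5) 19 mod 5 = 4  ✓
6) W = 6 lies in [6, 8]  ✓
7) 6 / 6 = 1, so 6 divides 6  ✓
8) Q = 19, and 19 ≠ 22  ✓
9) 6 / 2 = 3, so 2 divides 6  ✓
10) Q = 19, V = 16; 19 ≥ 16 (want <)  ✗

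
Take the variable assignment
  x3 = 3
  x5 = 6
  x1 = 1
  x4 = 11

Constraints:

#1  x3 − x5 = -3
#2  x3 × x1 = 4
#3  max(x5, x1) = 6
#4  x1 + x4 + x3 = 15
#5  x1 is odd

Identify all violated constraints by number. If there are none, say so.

#1 x3 − x5 = 3 − 6 = -3 — OK.
#2 x3 × x1 = 3 × 1 = 3, not 4 — violated.
#3 max(6, 1) = 6 — OK.
#4 x1 + x4 + x3 = 1 + 11 + 3 = 15 — OK.
#5 x1 = 1 is odd — OK.

Constraint 2 does not hold.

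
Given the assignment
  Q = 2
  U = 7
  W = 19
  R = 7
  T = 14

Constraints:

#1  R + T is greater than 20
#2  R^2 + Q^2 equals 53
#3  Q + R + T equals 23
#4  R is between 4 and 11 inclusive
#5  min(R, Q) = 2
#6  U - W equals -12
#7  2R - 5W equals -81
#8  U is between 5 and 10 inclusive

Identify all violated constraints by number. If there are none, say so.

The assignment satisfies every constraint.

#1 R + T = 7 + 14 = 21; 21 > 20  holds
#2 R^2 + Q^2 = 7^2 + 2^2 = 49 + 4 = 53  holds
#3 Q + R + T = 2 + 7 + 14 = 23  holds
#4 R = 7 lies in [4, 11]  holds
#5 min(7, 2) = 2  holds
#6 U - W = 7 - 19 = -12  holds
#7 2R - 5W = 2(7) - 5(19) = -81  holds
#8 U = 7 lies in [5, 10]  holds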